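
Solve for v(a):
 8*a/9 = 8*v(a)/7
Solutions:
 v(a) = 7*a/9


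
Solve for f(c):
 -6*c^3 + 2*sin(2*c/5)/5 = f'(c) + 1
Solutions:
 f(c) = C1 - 3*c^4/2 - c - cos(2*c/5)


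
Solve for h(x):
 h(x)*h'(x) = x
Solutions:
 h(x) = -sqrt(C1 + x^2)
 h(x) = sqrt(C1 + x^2)


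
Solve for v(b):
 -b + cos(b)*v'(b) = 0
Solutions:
 v(b) = C1 + Integral(b/cos(b), b)


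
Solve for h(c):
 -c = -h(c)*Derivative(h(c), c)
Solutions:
 h(c) = -sqrt(C1 + c^2)
 h(c) = sqrt(C1 + c^2)


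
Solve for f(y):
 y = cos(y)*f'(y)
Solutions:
 f(y) = C1 + Integral(y/cos(y), y)


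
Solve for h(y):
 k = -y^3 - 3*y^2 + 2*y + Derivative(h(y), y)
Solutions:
 h(y) = C1 + k*y + y^4/4 + y^3 - y^2


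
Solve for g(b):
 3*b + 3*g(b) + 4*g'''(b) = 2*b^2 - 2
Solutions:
 g(b) = C3*exp(-6^(1/3)*b/2) + 2*b^2/3 - b + (C1*sin(2^(1/3)*3^(5/6)*b/4) + C2*cos(2^(1/3)*3^(5/6)*b/4))*exp(6^(1/3)*b/4) - 2/3


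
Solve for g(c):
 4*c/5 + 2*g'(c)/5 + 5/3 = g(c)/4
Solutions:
 g(c) = C1*exp(5*c/8) + 16*c/5 + 884/75


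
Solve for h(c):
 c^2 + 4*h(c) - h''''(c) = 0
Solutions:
 h(c) = C1*exp(-sqrt(2)*c) + C2*exp(sqrt(2)*c) + C3*sin(sqrt(2)*c) + C4*cos(sqrt(2)*c) - c^2/4


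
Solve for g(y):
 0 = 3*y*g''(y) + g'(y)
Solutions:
 g(y) = C1 + C2*y^(2/3)


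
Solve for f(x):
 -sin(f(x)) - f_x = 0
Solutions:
 f(x) = -acos((-C1 - exp(2*x))/(C1 - exp(2*x))) + 2*pi
 f(x) = acos((-C1 - exp(2*x))/(C1 - exp(2*x)))


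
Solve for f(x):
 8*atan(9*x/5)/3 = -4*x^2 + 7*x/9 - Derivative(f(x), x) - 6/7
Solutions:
 f(x) = C1 - 4*x^3/3 + 7*x^2/18 - 8*x*atan(9*x/5)/3 - 6*x/7 + 20*log(81*x^2 + 25)/27


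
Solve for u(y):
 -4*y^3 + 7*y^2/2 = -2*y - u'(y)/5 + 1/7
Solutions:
 u(y) = C1 + 5*y^4 - 35*y^3/6 - 5*y^2 + 5*y/7


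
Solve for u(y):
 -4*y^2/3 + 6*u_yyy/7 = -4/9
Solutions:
 u(y) = C1 + C2*y + C3*y^2 + 7*y^5/270 - 7*y^3/81


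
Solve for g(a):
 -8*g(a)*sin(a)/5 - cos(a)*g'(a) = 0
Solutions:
 g(a) = C1*cos(a)^(8/5)


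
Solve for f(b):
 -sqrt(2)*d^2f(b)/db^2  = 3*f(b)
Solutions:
 f(b) = C1*sin(2^(3/4)*sqrt(3)*b/2) + C2*cos(2^(3/4)*sqrt(3)*b/2)


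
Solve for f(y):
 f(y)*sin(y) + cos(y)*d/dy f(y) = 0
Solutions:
 f(y) = C1*cos(y)


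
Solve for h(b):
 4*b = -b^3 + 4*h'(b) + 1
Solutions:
 h(b) = C1 + b^4/16 + b^2/2 - b/4


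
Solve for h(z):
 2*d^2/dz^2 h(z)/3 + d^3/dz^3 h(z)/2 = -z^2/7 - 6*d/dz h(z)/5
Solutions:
 h(z) = C1 - 5*z^3/126 + 25*z^2/378 + 25*z/972 + (C2*sin(2*sqrt(110)*z/15) + C3*cos(2*sqrt(110)*z/15))*exp(-2*z/3)


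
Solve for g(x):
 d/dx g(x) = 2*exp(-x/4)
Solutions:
 g(x) = C1 - 8*exp(-x/4)


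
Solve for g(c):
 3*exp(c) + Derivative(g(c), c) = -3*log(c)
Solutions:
 g(c) = C1 - 3*c*log(c) + 3*c - 3*exp(c)


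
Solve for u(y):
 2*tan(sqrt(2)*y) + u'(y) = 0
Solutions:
 u(y) = C1 + sqrt(2)*log(cos(sqrt(2)*y))


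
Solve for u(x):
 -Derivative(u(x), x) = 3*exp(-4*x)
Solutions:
 u(x) = C1 + 3*exp(-4*x)/4


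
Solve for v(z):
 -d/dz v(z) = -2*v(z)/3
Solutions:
 v(z) = C1*exp(2*z/3)


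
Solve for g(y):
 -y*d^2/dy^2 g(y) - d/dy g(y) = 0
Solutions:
 g(y) = C1 + C2*log(y)


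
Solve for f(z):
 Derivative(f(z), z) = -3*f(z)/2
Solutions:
 f(z) = C1*exp(-3*z/2)


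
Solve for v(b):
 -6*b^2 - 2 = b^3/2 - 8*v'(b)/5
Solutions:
 v(b) = C1 + 5*b^4/64 + 5*b^3/4 + 5*b/4


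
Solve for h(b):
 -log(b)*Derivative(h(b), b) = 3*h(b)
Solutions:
 h(b) = C1*exp(-3*li(b))


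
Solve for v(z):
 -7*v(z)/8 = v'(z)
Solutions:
 v(z) = C1*exp(-7*z/8)


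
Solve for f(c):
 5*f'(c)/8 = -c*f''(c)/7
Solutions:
 f(c) = C1 + C2/c^(27/8)


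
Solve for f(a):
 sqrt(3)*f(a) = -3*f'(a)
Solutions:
 f(a) = C1*exp(-sqrt(3)*a/3)


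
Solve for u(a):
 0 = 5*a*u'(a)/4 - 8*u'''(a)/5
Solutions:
 u(a) = C1 + Integral(C2*airyai(2^(1/3)*5^(2/3)*a/4) + C3*airybi(2^(1/3)*5^(2/3)*a/4), a)


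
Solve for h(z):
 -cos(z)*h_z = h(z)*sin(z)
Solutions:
 h(z) = C1*cos(z)


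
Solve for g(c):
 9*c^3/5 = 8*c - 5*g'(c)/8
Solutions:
 g(c) = C1 - 18*c^4/25 + 32*c^2/5


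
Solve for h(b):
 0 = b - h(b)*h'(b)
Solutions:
 h(b) = -sqrt(C1 + b^2)
 h(b) = sqrt(C1 + b^2)


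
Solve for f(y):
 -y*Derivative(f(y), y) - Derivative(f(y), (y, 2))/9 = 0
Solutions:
 f(y) = C1 + C2*erf(3*sqrt(2)*y/2)


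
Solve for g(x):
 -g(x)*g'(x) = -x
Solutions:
 g(x) = -sqrt(C1 + x^2)
 g(x) = sqrt(C1 + x^2)


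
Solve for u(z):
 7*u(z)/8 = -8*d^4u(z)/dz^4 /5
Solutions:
 u(z) = (C1*sin(35^(1/4)*z/4) + C2*cos(35^(1/4)*z/4))*exp(-35^(1/4)*z/4) + (C3*sin(35^(1/4)*z/4) + C4*cos(35^(1/4)*z/4))*exp(35^(1/4)*z/4)


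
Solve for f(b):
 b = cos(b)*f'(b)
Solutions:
 f(b) = C1 + Integral(b/cos(b), b)


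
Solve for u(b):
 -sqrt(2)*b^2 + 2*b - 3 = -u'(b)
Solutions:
 u(b) = C1 + sqrt(2)*b^3/3 - b^2 + 3*b


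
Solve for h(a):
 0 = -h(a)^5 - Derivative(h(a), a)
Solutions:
 h(a) = -I*(1/(C1 + 4*a))^(1/4)
 h(a) = I*(1/(C1 + 4*a))^(1/4)
 h(a) = -(1/(C1 + 4*a))^(1/4)
 h(a) = (1/(C1 + 4*a))^(1/4)


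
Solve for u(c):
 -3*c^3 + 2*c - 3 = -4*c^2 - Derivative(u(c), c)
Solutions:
 u(c) = C1 + 3*c^4/4 - 4*c^3/3 - c^2 + 3*c


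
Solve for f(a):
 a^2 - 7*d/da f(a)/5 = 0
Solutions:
 f(a) = C1 + 5*a^3/21


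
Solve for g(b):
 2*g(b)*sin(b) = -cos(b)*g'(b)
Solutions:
 g(b) = C1*cos(b)^2


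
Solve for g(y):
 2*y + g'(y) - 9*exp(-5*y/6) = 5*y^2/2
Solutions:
 g(y) = C1 + 5*y^3/6 - y^2 - 54*exp(-5*y/6)/5


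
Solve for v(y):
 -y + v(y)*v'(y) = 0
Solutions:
 v(y) = -sqrt(C1 + y^2)
 v(y) = sqrt(C1 + y^2)


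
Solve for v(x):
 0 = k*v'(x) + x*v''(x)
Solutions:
 v(x) = C1 + x^(1 - re(k))*(C2*sin(log(x)*Abs(im(k))) + C3*cos(log(x)*im(k)))


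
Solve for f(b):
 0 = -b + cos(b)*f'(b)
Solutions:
 f(b) = C1 + Integral(b/cos(b), b)


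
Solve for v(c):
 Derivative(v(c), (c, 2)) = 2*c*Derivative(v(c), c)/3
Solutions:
 v(c) = C1 + C2*erfi(sqrt(3)*c/3)


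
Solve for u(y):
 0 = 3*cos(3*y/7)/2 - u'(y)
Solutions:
 u(y) = C1 + 7*sin(3*y/7)/2


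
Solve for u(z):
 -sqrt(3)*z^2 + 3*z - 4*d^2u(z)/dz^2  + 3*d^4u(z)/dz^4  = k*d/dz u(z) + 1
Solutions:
 u(z) = C1 + C2*exp(-2^(1/3)*z*(2^(1/3)*(-9*k + sqrt(81*k^2 - 256))^(1/3) + 8/(-9*k + sqrt(81*k^2 - 256))^(1/3))/6) + C3*exp(2^(1/3)*z*(2^(1/3)*(-9*k + sqrt(81*k^2 - 256))^(1/3) - 2^(1/3)*sqrt(3)*I*(-9*k + sqrt(81*k^2 - 256))^(1/3) - 32/((-1 + sqrt(3)*I)*(-9*k + sqrt(81*k^2 - 256))^(1/3)))/12) + C4*exp(2^(1/3)*z*(2^(1/3)*(-9*k + sqrt(81*k^2 - 256))^(1/3) + 2^(1/3)*sqrt(3)*I*(-9*k + sqrt(81*k^2 - 256))^(1/3) + 32/((1 + sqrt(3)*I)*(-9*k + sqrt(81*k^2 - 256))^(1/3)))/12) - sqrt(3)*z^3/(3*k) + 3*z^2/(2*k) - z/k + 4*sqrt(3)*z^2/k^2 - 12*z/k^2 - 32*sqrt(3)*z/k^3


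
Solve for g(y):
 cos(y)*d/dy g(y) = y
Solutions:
 g(y) = C1 + Integral(y/cos(y), y)


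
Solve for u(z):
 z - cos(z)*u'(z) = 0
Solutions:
 u(z) = C1 + Integral(z/cos(z), z)


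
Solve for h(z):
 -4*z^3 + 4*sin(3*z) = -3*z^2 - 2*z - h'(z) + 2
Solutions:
 h(z) = C1 + z^4 - z^3 - z^2 + 2*z + 4*cos(3*z)/3


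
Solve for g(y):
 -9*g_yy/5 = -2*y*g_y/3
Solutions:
 g(y) = C1 + C2*erfi(sqrt(15)*y/9)


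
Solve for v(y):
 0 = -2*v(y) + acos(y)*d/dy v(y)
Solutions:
 v(y) = C1*exp(2*Integral(1/acos(y), y))


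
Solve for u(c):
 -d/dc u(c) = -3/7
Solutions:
 u(c) = C1 + 3*c/7


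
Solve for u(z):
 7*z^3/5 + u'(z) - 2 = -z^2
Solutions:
 u(z) = C1 - 7*z^4/20 - z^3/3 + 2*z


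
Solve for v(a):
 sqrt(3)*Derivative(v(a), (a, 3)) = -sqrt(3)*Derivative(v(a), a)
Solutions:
 v(a) = C1 + C2*sin(a) + C3*cos(a)


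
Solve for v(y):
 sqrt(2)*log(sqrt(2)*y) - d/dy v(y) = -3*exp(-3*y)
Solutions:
 v(y) = C1 + sqrt(2)*y*log(y) + sqrt(2)*y*(-1 + log(2)/2) - exp(-3*y)


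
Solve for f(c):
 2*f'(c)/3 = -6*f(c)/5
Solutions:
 f(c) = C1*exp(-9*c/5)


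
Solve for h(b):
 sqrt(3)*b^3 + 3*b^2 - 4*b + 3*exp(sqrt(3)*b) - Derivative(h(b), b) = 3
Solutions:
 h(b) = C1 + sqrt(3)*b^4/4 + b^3 - 2*b^2 - 3*b + sqrt(3)*exp(sqrt(3)*b)


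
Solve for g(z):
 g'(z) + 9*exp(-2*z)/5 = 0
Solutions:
 g(z) = C1 + 9*exp(-2*z)/10


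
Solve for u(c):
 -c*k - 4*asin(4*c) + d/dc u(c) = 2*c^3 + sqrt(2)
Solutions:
 u(c) = C1 + c^4/2 + c^2*k/2 + 4*c*asin(4*c) + sqrt(2)*c + sqrt(1 - 16*c^2)


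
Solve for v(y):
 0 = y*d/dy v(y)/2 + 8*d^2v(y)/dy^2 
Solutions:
 v(y) = C1 + C2*erf(sqrt(2)*y/8)


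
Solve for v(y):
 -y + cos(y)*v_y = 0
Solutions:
 v(y) = C1 + Integral(y/cos(y), y)


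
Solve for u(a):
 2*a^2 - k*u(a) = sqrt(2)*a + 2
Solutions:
 u(a) = (2*a^2 - sqrt(2)*a - 2)/k


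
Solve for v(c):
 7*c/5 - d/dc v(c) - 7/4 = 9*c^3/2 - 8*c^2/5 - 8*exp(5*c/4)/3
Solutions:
 v(c) = C1 - 9*c^4/8 + 8*c^3/15 + 7*c^2/10 - 7*c/4 + 32*exp(5*c/4)/15


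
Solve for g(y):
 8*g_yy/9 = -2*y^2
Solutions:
 g(y) = C1 + C2*y - 3*y^4/16


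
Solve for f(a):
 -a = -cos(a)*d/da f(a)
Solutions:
 f(a) = C1 + Integral(a/cos(a), a)


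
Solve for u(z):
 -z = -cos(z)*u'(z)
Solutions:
 u(z) = C1 + Integral(z/cos(z), z)


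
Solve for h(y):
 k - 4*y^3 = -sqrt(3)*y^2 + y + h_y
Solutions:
 h(y) = C1 + k*y - y^4 + sqrt(3)*y^3/3 - y^2/2


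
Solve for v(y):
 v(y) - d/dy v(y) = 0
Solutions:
 v(y) = C1*exp(y)


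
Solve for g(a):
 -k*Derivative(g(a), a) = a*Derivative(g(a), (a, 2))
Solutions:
 g(a) = C1 + a^(1 - re(k))*(C2*sin(log(a)*Abs(im(k))) + C3*cos(log(a)*im(k)))


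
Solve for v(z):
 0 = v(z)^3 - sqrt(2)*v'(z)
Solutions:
 v(z) = -sqrt(-1/(C1 + sqrt(2)*z))
 v(z) = sqrt(-1/(C1 + sqrt(2)*z))


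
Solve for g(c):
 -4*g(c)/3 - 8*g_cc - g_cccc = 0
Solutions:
 g(c) = C1*sin(c*sqrt(4 - 2*sqrt(33)/3)) + C2*sin(c*sqrt(2*sqrt(33)/3 + 4)) + C3*cos(c*sqrt(4 - 2*sqrt(33)/3)) + C4*cos(c*sqrt(2*sqrt(33)/3 + 4))


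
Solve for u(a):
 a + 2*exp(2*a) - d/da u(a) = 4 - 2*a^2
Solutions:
 u(a) = C1 + 2*a^3/3 + a^2/2 - 4*a + exp(2*a)


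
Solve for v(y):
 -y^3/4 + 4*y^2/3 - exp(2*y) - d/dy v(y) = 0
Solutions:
 v(y) = C1 - y^4/16 + 4*y^3/9 - exp(2*y)/2


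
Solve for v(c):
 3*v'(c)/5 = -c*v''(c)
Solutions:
 v(c) = C1 + C2*c^(2/5)


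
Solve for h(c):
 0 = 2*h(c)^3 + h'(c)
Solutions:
 h(c) = -sqrt(2)*sqrt(-1/(C1 - 2*c))/2
 h(c) = sqrt(2)*sqrt(-1/(C1 - 2*c))/2


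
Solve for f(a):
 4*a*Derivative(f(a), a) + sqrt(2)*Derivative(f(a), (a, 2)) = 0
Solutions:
 f(a) = C1 + C2*erf(2^(1/4)*a)


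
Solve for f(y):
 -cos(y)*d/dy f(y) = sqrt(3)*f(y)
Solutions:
 f(y) = C1*(sin(y) - 1)^(sqrt(3)/2)/(sin(y) + 1)^(sqrt(3)/2)


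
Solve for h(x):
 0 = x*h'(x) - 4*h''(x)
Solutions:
 h(x) = C1 + C2*erfi(sqrt(2)*x/4)


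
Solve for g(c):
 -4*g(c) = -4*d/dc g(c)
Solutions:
 g(c) = C1*exp(c)


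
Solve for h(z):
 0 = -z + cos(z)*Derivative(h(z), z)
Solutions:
 h(z) = C1 + Integral(z/cos(z), z)


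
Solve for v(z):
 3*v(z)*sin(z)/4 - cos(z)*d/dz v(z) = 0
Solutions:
 v(z) = C1/cos(z)^(3/4)


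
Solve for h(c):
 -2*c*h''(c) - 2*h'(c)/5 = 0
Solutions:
 h(c) = C1 + C2*c^(4/5)


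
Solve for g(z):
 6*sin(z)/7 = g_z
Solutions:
 g(z) = C1 - 6*cos(z)/7


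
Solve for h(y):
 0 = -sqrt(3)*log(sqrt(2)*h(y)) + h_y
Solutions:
 -2*sqrt(3)*Integral(1/(2*log(_y) + log(2)), (_y, h(y)))/3 = C1 - y


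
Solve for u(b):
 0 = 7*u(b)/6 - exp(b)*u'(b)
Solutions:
 u(b) = C1*exp(-7*exp(-b)/6)


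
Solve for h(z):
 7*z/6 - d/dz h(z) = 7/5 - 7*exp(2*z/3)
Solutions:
 h(z) = C1 + 7*z^2/12 - 7*z/5 + 21*exp(2*z/3)/2


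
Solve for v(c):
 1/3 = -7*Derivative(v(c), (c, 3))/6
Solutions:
 v(c) = C1 + C2*c + C3*c^2 - c^3/21


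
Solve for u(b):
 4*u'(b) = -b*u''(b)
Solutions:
 u(b) = C1 + C2/b^3


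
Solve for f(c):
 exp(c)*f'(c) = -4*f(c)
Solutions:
 f(c) = C1*exp(4*exp(-c))


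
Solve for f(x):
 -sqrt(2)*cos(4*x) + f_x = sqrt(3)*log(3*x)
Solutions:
 f(x) = C1 + sqrt(3)*x*(log(x) - 1) + sqrt(3)*x*log(3) + sqrt(2)*sin(4*x)/4


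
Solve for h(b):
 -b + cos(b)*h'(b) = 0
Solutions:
 h(b) = C1 + Integral(b/cos(b), b)


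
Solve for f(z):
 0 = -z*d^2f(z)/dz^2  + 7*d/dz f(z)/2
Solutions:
 f(z) = C1 + C2*z^(9/2)


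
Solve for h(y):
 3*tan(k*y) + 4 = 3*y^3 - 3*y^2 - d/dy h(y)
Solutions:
 h(y) = C1 + 3*y^4/4 - y^3 - 4*y - 3*Piecewise((-log(cos(k*y))/k, Ne(k, 0)), (0, True))


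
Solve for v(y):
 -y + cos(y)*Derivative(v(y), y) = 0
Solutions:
 v(y) = C1 + Integral(y/cos(y), y)


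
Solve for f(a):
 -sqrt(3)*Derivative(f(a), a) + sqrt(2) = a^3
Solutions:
 f(a) = C1 - sqrt(3)*a^4/12 + sqrt(6)*a/3


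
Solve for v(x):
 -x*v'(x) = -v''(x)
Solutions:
 v(x) = C1 + C2*erfi(sqrt(2)*x/2)


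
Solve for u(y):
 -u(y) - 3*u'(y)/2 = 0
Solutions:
 u(y) = C1*exp(-2*y/3)


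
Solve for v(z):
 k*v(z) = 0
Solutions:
 v(z) = 0


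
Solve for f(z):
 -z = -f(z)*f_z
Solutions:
 f(z) = -sqrt(C1 + z^2)
 f(z) = sqrt(C1 + z^2)


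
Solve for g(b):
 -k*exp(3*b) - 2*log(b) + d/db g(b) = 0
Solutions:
 g(b) = C1 + 2*b*log(b) - 2*b + k*exp(3*b)/3


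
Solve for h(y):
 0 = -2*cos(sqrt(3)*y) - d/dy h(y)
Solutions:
 h(y) = C1 - 2*sqrt(3)*sin(sqrt(3)*y)/3


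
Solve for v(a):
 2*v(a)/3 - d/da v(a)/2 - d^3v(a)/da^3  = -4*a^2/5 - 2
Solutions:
 v(a) = C1*exp(6^(1/3)*a*(-(12 + 5*sqrt(6))^(1/3) + 6^(1/3)/(12 + 5*sqrt(6))^(1/3))/12)*sin(2^(1/3)*3^(1/6)*a*(3*2^(1/3)/(12 + 5*sqrt(6))^(1/3) + 3^(2/3)*(12 + 5*sqrt(6))^(1/3))/12) + C2*exp(6^(1/3)*a*(-(12 + 5*sqrt(6))^(1/3) + 6^(1/3)/(12 + 5*sqrt(6))^(1/3))/12)*cos(2^(1/3)*3^(1/6)*a*(3*2^(1/3)/(12 + 5*sqrt(6))^(1/3) + 3^(2/3)*(12 + 5*sqrt(6))^(1/3))/12) + C3*exp(-6^(1/3)*a*(-(12 + 5*sqrt(6))^(1/3) + 6^(1/3)/(12 + 5*sqrt(6))^(1/3))/6) - 6*a^2/5 - 9*a/5 - 87/20


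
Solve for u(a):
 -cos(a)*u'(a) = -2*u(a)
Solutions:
 u(a) = C1*(sin(a) + 1)/(sin(a) - 1)


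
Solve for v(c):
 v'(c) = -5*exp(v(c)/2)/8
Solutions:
 v(c) = 2*log(1/(C1 + 5*c)) + 8*log(2)


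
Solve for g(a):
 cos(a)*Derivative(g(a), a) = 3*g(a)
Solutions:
 g(a) = C1*(sin(a) + 1)^(3/2)/(sin(a) - 1)^(3/2)


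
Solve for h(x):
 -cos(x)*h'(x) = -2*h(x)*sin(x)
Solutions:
 h(x) = C1/cos(x)^2


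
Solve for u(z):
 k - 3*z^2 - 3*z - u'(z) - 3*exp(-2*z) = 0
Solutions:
 u(z) = C1 + k*z - z^3 - 3*z^2/2 + 3*exp(-2*z)/2


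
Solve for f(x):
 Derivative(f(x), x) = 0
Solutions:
 f(x) = C1


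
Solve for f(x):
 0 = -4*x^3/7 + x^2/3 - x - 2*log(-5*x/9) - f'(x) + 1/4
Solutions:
 f(x) = C1 - x^4/7 + x^3/9 - x^2/2 - 2*x*log(-x) + x*(-2*log(5) + 9/4 + 4*log(3))


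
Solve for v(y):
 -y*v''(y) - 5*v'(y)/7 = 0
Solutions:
 v(y) = C1 + C2*y^(2/7)


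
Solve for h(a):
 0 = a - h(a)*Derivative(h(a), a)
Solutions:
 h(a) = -sqrt(C1 + a^2)
 h(a) = sqrt(C1 + a^2)


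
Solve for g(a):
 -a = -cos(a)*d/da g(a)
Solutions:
 g(a) = C1 + Integral(a/cos(a), a)


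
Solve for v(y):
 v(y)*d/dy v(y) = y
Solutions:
 v(y) = -sqrt(C1 + y^2)
 v(y) = sqrt(C1 + y^2)


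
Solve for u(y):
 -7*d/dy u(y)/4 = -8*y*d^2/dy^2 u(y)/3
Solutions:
 u(y) = C1 + C2*y^(53/32)


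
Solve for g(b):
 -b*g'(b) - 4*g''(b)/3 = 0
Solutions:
 g(b) = C1 + C2*erf(sqrt(6)*b/4)


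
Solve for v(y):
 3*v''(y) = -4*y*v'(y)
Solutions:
 v(y) = C1 + C2*erf(sqrt(6)*y/3)


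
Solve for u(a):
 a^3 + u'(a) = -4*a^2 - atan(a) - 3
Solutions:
 u(a) = C1 - a^4/4 - 4*a^3/3 - a*atan(a) - 3*a + log(a^2 + 1)/2


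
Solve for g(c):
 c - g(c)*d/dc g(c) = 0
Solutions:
 g(c) = -sqrt(C1 + c^2)
 g(c) = sqrt(C1 + c^2)


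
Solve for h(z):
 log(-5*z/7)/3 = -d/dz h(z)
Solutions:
 h(z) = C1 - z*log(-z)/3 + z*(-log(5) + 1 + log(7))/3


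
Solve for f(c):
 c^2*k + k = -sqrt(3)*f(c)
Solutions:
 f(c) = sqrt(3)*k*(-c^2 - 1)/3


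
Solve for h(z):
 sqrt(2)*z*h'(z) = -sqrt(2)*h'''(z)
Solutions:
 h(z) = C1 + Integral(C2*airyai(-z) + C3*airybi(-z), z)


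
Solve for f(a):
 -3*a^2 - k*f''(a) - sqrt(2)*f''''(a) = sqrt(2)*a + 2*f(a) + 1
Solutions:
 f(a) = C1*exp(-2^(1/4)*a*sqrt(-k - sqrt(k^2 - 8*sqrt(2)))/2) + C2*exp(2^(1/4)*a*sqrt(-k - sqrt(k^2 - 8*sqrt(2)))/2) + C3*exp(-2^(1/4)*a*sqrt(-k + sqrt(k^2 - 8*sqrt(2)))/2) + C4*exp(2^(1/4)*a*sqrt(-k + sqrt(k^2 - 8*sqrt(2)))/2) - 3*a^2/2 - sqrt(2)*a/2 + 3*k/2 - 1/2


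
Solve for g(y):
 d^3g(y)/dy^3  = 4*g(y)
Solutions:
 g(y) = C3*exp(2^(2/3)*y) + (C1*sin(2^(2/3)*sqrt(3)*y/2) + C2*cos(2^(2/3)*sqrt(3)*y/2))*exp(-2^(2/3)*y/2)


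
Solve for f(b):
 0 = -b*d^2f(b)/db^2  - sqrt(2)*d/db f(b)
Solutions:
 f(b) = C1 + C2*b^(1 - sqrt(2))


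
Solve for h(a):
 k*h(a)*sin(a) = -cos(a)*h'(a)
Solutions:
 h(a) = C1*exp(k*log(cos(a)))


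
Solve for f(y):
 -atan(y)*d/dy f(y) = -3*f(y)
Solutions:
 f(y) = C1*exp(3*Integral(1/atan(y), y))


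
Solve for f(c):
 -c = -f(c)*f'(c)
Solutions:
 f(c) = -sqrt(C1 + c^2)
 f(c) = sqrt(C1 + c^2)


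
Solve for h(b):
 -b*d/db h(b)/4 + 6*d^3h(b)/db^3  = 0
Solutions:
 h(b) = C1 + Integral(C2*airyai(3^(2/3)*b/6) + C3*airybi(3^(2/3)*b/6), b)


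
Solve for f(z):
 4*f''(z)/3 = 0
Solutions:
 f(z) = C1 + C2*z


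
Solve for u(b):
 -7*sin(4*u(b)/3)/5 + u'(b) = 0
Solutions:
 -7*b/5 + 3*log(cos(4*u(b)/3) - 1)/8 - 3*log(cos(4*u(b)/3) + 1)/8 = C1


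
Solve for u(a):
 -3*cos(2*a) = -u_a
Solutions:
 u(a) = C1 + 3*sin(2*a)/2


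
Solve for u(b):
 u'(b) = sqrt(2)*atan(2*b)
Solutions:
 u(b) = C1 + sqrt(2)*(b*atan(2*b) - log(4*b^2 + 1)/4)


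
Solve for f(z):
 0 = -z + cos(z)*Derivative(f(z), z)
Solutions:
 f(z) = C1 + Integral(z/cos(z), z)


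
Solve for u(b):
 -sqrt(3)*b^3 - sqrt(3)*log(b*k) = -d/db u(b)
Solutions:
 u(b) = C1 + sqrt(3)*b^4/4 + sqrt(3)*b*log(b*k) - sqrt(3)*b


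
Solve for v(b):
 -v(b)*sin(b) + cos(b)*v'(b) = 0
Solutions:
 v(b) = C1/cos(b)


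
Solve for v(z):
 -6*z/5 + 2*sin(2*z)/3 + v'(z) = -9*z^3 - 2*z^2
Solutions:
 v(z) = C1 - 9*z^4/4 - 2*z^3/3 + 3*z^2/5 + cos(2*z)/3


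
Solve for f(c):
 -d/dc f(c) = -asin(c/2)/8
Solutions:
 f(c) = C1 + c*asin(c/2)/8 + sqrt(4 - c^2)/8


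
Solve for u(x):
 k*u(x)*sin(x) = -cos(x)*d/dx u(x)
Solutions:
 u(x) = C1*exp(k*log(cos(x)))


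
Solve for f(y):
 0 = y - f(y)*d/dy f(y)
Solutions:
 f(y) = -sqrt(C1 + y^2)
 f(y) = sqrt(C1 + y^2)


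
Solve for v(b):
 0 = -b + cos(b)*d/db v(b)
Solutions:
 v(b) = C1 + Integral(b/cos(b), b)


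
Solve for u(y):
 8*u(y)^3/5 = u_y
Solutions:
 u(y) = -sqrt(10)*sqrt(-1/(C1 + 8*y))/2
 u(y) = sqrt(10)*sqrt(-1/(C1 + 8*y))/2


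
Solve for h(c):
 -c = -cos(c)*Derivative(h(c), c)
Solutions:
 h(c) = C1 + Integral(c/cos(c), c)


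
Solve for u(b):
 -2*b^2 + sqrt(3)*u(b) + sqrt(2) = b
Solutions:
 u(b) = 2*sqrt(3)*b^2/3 + sqrt(3)*b/3 - sqrt(6)/3


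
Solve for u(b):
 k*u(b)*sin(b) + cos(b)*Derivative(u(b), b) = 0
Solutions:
 u(b) = C1*exp(k*log(cos(b)))


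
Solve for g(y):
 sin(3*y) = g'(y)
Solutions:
 g(y) = C1 - cos(3*y)/3


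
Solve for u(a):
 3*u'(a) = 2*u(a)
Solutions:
 u(a) = C1*exp(2*a/3)


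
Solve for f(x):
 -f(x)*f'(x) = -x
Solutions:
 f(x) = -sqrt(C1 + x^2)
 f(x) = sqrt(C1 + x^2)


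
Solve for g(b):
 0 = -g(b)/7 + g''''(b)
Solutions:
 g(b) = C1*exp(-7^(3/4)*b/7) + C2*exp(7^(3/4)*b/7) + C3*sin(7^(3/4)*b/7) + C4*cos(7^(3/4)*b/7)


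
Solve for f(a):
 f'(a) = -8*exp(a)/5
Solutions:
 f(a) = C1 - 8*exp(a)/5


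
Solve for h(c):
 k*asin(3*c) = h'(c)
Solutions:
 h(c) = C1 + k*(c*asin(3*c) + sqrt(1 - 9*c^2)/3)


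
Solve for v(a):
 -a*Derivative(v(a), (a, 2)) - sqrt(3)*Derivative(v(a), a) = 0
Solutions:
 v(a) = C1 + C2*a^(1 - sqrt(3))


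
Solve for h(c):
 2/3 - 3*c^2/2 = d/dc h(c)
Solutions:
 h(c) = C1 - c^3/2 + 2*c/3


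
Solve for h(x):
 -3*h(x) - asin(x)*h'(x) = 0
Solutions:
 h(x) = C1*exp(-3*Integral(1/asin(x), x))


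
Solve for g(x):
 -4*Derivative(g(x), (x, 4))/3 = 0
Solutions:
 g(x) = C1 + C2*x + C3*x^2 + C4*x^3


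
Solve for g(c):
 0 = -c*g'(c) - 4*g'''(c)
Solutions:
 g(c) = C1 + Integral(C2*airyai(-2^(1/3)*c/2) + C3*airybi(-2^(1/3)*c/2), c)


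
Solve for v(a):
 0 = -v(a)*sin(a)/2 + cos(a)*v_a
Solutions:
 v(a) = C1/sqrt(cos(a))


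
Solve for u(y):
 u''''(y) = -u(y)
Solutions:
 u(y) = (C1*sin(sqrt(2)*y/2) + C2*cos(sqrt(2)*y/2))*exp(-sqrt(2)*y/2) + (C3*sin(sqrt(2)*y/2) + C4*cos(sqrt(2)*y/2))*exp(sqrt(2)*y/2)


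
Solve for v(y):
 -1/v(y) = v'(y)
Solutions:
 v(y) = -sqrt(C1 - 2*y)
 v(y) = sqrt(C1 - 2*y)


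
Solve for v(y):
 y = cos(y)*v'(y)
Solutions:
 v(y) = C1 + Integral(y/cos(y), y)


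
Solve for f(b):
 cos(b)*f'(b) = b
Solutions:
 f(b) = C1 + Integral(b/cos(b), b)


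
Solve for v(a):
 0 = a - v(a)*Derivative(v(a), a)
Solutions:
 v(a) = -sqrt(C1 + a^2)
 v(a) = sqrt(C1 + a^2)


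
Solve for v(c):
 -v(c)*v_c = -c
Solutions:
 v(c) = -sqrt(C1 + c^2)
 v(c) = sqrt(C1 + c^2)


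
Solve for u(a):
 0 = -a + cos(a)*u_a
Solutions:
 u(a) = C1 + Integral(a/cos(a), a)


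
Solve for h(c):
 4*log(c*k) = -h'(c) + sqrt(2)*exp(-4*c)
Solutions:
 h(c) = C1 - 4*c*log(c*k) + 4*c - sqrt(2)*exp(-4*c)/4


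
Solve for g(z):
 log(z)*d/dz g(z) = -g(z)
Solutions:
 g(z) = C1*exp(-li(z))


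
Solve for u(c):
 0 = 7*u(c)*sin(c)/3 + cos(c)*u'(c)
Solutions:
 u(c) = C1*cos(c)^(7/3)


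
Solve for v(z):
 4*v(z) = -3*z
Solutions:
 v(z) = -3*z/4


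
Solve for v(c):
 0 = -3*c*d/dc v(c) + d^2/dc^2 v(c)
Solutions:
 v(c) = C1 + C2*erfi(sqrt(6)*c/2)


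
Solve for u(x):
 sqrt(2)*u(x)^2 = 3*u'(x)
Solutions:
 u(x) = -3/(C1 + sqrt(2)*x)


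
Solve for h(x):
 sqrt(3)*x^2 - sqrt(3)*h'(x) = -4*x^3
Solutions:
 h(x) = C1 + sqrt(3)*x^4/3 + x^3/3


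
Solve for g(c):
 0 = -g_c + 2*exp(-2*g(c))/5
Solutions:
 g(c) = log(-sqrt(C1 + 20*c)) - log(5)
 g(c) = log(C1 + 20*c)/2 - log(5)


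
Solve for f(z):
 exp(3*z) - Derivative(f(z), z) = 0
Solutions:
 f(z) = C1 + exp(3*z)/3


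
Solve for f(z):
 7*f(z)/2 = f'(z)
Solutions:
 f(z) = C1*exp(7*z/2)


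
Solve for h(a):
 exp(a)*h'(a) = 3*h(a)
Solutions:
 h(a) = C1*exp(-3*exp(-a))


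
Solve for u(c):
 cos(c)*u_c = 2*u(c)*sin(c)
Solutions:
 u(c) = C1/cos(c)^2


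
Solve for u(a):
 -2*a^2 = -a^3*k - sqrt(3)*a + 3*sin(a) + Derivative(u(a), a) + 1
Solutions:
 u(a) = C1 + a^4*k/4 - 2*a^3/3 + sqrt(3)*a^2/2 - a + 3*cos(a)


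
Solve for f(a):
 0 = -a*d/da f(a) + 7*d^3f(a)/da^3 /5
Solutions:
 f(a) = C1 + Integral(C2*airyai(5^(1/3)*7^(2/3)*a/7) + C3*airybi(5^(1/3)*7^(2/3)*a/7), a)


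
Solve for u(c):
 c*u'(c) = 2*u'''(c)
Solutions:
 u(c) = C1 + Integral(C2*airyai(2^(2/3)*c/2) + C3*airybi(2^(2/3)*c/2), c)


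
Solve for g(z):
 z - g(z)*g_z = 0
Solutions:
 g(z) = -sqrt(C1 + z^2)
 g(z) = sqrt(C1 + z^2)


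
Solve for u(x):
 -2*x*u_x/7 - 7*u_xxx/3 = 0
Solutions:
 u(x) = C1 + Integral(C2*airyai(-42^(1/3)*x/7) + C3*airybi(-42^(1/3)*x/7), x)


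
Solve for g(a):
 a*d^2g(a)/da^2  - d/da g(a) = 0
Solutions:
 g(a) = C1 + C2*a^2


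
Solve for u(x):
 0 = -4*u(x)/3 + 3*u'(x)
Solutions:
 u(x) = C1*exp(4*x/9)


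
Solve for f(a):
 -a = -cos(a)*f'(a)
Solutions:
 f(a) = C1 + Integral(a/cos(a), a)


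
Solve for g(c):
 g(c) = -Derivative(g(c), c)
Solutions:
 g(c) = C1*exp(-c)


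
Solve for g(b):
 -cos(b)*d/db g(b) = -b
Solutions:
 g(b) = C1 + Integral(b/cos(b), b)


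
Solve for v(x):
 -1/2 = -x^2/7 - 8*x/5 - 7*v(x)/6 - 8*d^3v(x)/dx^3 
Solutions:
 v(x) = C3*exp(-6^(2/3)*7^(1/3)*x/12) - 6*x^2/49 - 48*x/35 + (C1*sin(2^(2/3)*3^(1/6)*7^(1/3)*x/8) + C2*cos(2^(2/3)*3^(1/6)*7^(1/3)*x/8))*exp(6^(2/3)*7^(1/3)*x/24) + 3/7


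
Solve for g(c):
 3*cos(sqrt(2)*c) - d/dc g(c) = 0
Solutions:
 g(c) = C1 + 3*sqrt(2)*sin(sqrt(2)*c)/2


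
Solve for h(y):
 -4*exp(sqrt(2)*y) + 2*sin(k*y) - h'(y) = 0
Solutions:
 h(y) = C1 - 2*sqrt(2)*exp(sqrt(2)*y) - 2*cos(k*y)/k


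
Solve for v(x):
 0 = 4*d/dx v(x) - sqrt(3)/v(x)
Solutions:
 v(x) = -sqrt(C1 + 2*sqrt(3)*x)/2
 v(x) = sqrt(C1 + 2*sqrt(3)*x)/2


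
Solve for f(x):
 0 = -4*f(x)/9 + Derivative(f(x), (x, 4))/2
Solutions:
 f(x) = C1*exp(-2^(3/4)*sqrt(3)*x/3) + C2*exp(2^(3/4)*sqrt(3)*x/3) + C3*sin(2^(3/4)*sqrt(3)*x/3) + C4*cos(2^(3/4)*sqrt(3)*x/3)


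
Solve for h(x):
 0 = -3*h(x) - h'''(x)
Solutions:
 h(x) = C3*exp(-3^(1/3)*x) + (C1*sin(3^(5/6)*x/2) + C2*cos(3^(5/6)*x/2))*exp(3^(1/3)*x/2)


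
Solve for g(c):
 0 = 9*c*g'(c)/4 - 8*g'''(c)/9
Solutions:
 g(c) = C1 + Integral(C2*airyai(3*6^(1/3)*c/4) + C3*airybi(3*6^(1/3)*c/4), c)


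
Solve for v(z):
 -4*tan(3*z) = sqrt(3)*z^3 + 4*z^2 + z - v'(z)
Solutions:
 v(z) = C1 + sqrt(3)*z^4/4 + 4*z^3/3 + z^2/2 - 4*log(cos(3*z))/3


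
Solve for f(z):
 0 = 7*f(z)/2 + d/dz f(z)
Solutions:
 f(z) = C1*exp(-7*z/2)


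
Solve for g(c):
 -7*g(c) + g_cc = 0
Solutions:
 g(c) = C1*exp(-sqrt(7)*c) + C2*exp(sqrt(7)*c)


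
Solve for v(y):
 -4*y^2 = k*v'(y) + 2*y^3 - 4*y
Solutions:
 v(y) = C1 - y^4/(2*k) - 4*y^3/(3*k) + 2*y^2/k


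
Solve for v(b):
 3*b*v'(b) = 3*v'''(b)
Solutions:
 v(b) = C1 + Integral(C2*airyai(b) + C3*airybi(b), b)


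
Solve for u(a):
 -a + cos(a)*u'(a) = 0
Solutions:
 u(a) = C1 + Integral(a/cos(a), a)


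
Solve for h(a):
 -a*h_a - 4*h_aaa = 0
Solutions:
 h(a) = C1 + Integral(C2*airyai(-2^(1/3)*a/2) + C3*airybi(-2^(1/3)*a/2), a)


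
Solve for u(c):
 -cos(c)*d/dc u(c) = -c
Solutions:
 u(c) = C1 + Integral(c/cos(c), c)


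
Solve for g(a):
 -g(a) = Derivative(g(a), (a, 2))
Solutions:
 g(a) = C1*sin(a) + C2*cos(a)


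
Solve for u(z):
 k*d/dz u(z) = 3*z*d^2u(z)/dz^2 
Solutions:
 u(z) = C1 + z^(re(k)/3 + 1)*(C2*sin(log(z)*Abs(im(k))/3) + C3*cos(log(z)*im(k)/3))


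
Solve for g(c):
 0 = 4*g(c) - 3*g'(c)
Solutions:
 g(c) = C1*exp(4*c/3)


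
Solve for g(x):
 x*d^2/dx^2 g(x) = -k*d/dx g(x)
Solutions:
 g(x) = C1 + x^(1 - re(k))*(C2*sin(log(x)*Abs(im(k))) + C3*cos(log(x)*im(k)))


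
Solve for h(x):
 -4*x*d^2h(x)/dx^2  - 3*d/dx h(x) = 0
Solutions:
 h(x) = C1 + C2*x^(1/4)


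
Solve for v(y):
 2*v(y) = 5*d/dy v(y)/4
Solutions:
 v(y) = C1*exp(8*y/5)


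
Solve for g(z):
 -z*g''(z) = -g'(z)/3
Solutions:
 g(z) = C1 + C2*z^(4/3)


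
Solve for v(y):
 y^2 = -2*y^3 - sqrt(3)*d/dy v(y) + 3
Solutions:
 v(y) = C1 - sqrt(3)*y^4/6 - sqrt(3)*y^3/9 + sqrt(3)*y


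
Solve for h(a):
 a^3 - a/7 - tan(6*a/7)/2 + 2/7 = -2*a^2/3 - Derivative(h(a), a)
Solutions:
 h(a) = C1 - a^4/4 - 2*a^3/9 + a^2/14 - 2*a/7 - 7*log(cos(6*a/7))/12


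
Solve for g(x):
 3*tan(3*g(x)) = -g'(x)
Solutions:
 g(x) = -asin(C1*exp(-9*x))/3 + pi/3
 g(x) = asin(C1*exp(-9*x))/3


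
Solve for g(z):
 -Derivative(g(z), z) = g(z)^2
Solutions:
 g(z) = 1/(C1 + z)


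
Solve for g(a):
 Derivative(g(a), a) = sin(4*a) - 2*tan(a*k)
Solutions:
 g(a) = C1 - 2*Piecewise((-log(cos(a*k))/k, Ne(k, 0)), (0, True)) - cos(4*a)/4


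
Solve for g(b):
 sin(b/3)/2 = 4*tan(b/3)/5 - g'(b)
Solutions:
 g(b) = C1 - 12*log(cos(b/3))/5 + 3*cos(b/3)/2


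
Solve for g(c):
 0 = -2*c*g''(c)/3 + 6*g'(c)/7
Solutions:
 g(c) = C1 + C2*c^(16/7)


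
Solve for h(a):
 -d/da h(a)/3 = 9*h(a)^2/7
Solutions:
 h(a) = 7/(C1 + 27*a)


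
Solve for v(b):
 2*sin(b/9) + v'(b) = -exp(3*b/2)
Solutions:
 v(b) = C1 - 2*exp(3*b/2)/3 + 18*cos(b/9)


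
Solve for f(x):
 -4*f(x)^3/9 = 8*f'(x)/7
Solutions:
 f(x) = -3*sqrt(-1/(C1 - 7*x))
 f(x) = 3*sqrt(-1/(C1 - 7*x))


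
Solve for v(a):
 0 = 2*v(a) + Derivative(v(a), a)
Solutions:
 v(a) = C1*exp(-2*a)


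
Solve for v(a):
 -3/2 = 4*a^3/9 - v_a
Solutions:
 v(a) = C1 + a^4/9 + 3*a/2


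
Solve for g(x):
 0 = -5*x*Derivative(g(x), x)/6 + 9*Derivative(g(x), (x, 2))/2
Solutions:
 g(x) = C1 + C2*erfi(sqrt(30)*x/18)


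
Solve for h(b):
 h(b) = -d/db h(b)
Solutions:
 h(b) = C1*exp(-b)


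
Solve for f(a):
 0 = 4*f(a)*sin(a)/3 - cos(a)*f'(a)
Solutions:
 f(a) = C1/cos(a)^(4/3)


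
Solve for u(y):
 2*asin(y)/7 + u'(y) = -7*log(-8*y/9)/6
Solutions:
 u(y) = C1 - 7*y*log(-y)/6 - 2*y*asin(y)/7 - 7*y*log(2)/2 + 7*y/6 + 7*y*log(3)/3 - 2*sqrt(1 - y^2)/7


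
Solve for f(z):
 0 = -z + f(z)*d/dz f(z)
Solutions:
 f(z) = -sqrt(C1 + z^2)
 f(z) = sqrt(C1 + z^2)


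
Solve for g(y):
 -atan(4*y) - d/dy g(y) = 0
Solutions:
 g(y) = C1 - y*atan(4*y) + log(16*y^2 + 1)/8


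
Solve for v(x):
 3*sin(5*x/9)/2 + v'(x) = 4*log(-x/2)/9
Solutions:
 v(x) = C1 + 4*x*log(-x)/9 - 4*x/9 - 4*x*log(2)/9 + 27*cos(5*x/9)/10


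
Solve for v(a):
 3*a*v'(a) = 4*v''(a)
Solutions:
 v(a) = C1 + C2*erfi(sqrt(6)*a/4)


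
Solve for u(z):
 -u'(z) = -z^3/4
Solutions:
 u(z) = C1 + z^4/16


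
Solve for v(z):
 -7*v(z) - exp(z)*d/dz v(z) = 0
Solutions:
 v(z) = C1*exp(7*exp(-z))


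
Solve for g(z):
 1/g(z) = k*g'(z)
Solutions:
 g(z) = -sqrt(C1 + 2*z/k)
 g(z) = sqrt(C1 + 2*z/k)


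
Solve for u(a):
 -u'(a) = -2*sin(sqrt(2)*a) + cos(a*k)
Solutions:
 u(a) = C1 - sqrt(2)*cos(sqrt(2)*a) - sin(a*k)/k


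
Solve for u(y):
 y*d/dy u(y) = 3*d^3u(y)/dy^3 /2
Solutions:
 u(y) = C1 + Integral(C2*airyai(2^(1/3)*3^(2/3)*y/3) + C3*airybi(2^(1/3)*3^(2/3)*y/3), y)


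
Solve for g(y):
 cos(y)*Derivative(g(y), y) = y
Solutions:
 g(y) = C1 + Integral(y/cos(y), y)


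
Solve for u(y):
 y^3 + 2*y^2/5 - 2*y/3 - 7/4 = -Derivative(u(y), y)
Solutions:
 u(y) = C1 - y^4/4 - 2*y^3/15 + y^2/3 + 7*y/4


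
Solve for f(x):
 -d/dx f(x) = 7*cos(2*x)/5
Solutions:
 f(x) = C1 - 7*sin(2*x)/10


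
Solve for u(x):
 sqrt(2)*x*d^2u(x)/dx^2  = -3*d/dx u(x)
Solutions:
 u(x) = C1 + C2*x^(1 - 3*sqrt(2)/2)


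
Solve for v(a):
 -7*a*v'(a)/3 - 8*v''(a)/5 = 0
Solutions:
 v(a) = C1 + C2*erf(sqrt(105)*a/12)


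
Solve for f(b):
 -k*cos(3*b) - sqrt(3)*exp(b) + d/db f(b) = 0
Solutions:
 f(b) = C1 + k*sin(3*b)/3 + sqrt(3)*exp(b)


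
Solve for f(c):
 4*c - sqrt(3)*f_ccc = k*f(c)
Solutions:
 f(c) = C1*exp(3^(5/6)*c*(-k)^(1/3)/3) + C2*exp(c*(-k)^(1/3)*(-3^(5/6) + 3*3^(1/3)*I)/6) + C3*exp(-c*(-k)^(1/3)*(3^(5/6) + 3*3^(1/3)*I)/6) + 4*c/k


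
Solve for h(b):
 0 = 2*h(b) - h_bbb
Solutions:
 h(b) = C3*exp(2^(1/3)*b) + (C1*sin(2^(1/3)*sqrt(3)*b/2) + C2*cos(2^(1/3)*sqrt(3)*b/2))*exp(-2^(1/3)*b/2)


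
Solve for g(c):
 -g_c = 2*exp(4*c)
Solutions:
 g(c) = C1 - exp(4*c)/2


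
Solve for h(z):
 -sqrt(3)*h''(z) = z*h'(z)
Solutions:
 h(z) = C1 + C2*erf(sqrt(2)*3^(3/4)*z/6)


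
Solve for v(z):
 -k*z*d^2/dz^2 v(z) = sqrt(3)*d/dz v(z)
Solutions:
 v(z) = C1 + z^(((re(k) - sqrt(3))*re(k) + im(k)^2)/(re(k)^2 + im(k)^2))*(C2*sin(sqrt(3)*log(z)*Abs(im(k))/(re(k)^2 + im(k)^2)) + C3*cos(sqrt(3)*log(z)*im(k)/(re(k)^2 + im(k)^2)))


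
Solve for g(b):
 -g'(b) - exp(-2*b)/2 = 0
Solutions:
 g(b) = C1 + exp(-2*b)/4


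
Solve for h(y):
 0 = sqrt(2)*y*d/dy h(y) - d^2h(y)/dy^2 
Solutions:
 h(y) = C1 + C2*erfi(2^(3/4)*y/2)


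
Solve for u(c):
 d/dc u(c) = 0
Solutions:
 u(c) = C1


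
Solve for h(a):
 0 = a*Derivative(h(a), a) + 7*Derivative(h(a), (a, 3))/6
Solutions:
 h(a) = C1 + Integral(C2*airyai(-6^(1/3)*7^(2/3)*a/7) + C3*airybi(-6^(1/3)*7^(2/3)*a/7), a)


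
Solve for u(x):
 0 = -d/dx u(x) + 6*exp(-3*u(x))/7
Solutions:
 u(x) = log(C1 + 18*x/7)/3
 u(x) = log((-1 - sqrt(3)*I)*(C1 + 18*x/7)^(1/3)/2)
 u(x) = log((-1 + sqrt(3)*I)*(C1 + 18*x/7)^(1/3)/2)


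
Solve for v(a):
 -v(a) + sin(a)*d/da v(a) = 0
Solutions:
 v(a) = C1*sqrt(cos(a) - 1)/sqrt(cos(a) + 1)


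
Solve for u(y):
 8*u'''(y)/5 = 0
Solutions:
 u(y) = C1 + C2*y + C3*y^2


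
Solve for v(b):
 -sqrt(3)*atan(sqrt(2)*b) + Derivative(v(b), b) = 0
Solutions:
 v(b) = C1 + sqrt(3)*(b*atan(sqrt(2)*b) - sqrt(2)*log(2*b^2 + 1)/4)


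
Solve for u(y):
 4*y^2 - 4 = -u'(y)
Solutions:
 u(y) = C1 - 4*y^3/3 + 4*y


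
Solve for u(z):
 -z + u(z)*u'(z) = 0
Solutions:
 u(z) = -sqrt(C1 + z^2)
 u(z) = sqrt(C1 + z^2)


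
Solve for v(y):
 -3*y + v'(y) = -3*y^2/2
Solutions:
 v(y) = C1 - y^3/2 + 3*y^2/2


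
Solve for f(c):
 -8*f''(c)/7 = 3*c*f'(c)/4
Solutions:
 f(c) = C1 + C2*erf(sqrt(21)*c/8)


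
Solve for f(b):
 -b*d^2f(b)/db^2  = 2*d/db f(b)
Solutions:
 f(b) = C1 + C2/b


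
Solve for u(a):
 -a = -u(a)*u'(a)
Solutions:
 u(a) = -sqrt(C1 + a^2)
 u(a) = sqrt(C1 + a^2)


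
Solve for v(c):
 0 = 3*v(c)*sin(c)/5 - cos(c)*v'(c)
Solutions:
 v(c) = C1/cos(c)^(3/5)


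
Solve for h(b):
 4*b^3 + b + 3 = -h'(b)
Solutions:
 h(b) = C1 - b^4 - b^2/2 - 3*b


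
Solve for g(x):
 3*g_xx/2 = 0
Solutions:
 g(x) = C1 + C2*x


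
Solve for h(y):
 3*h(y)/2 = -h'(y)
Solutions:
 h(y) = C1*exp(-3*y/2)


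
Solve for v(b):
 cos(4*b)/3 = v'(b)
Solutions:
 v(b) = C1 + sin(4*b)/12


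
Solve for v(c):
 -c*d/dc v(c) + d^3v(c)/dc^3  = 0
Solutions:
 v(c) = C1 + Integral(C2*airyai(c) + C3*airybi(c), c)


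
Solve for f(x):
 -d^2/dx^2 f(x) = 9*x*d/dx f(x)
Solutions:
 f(x) = C1 + C2*erf(3*sqrt(2)*x/2)


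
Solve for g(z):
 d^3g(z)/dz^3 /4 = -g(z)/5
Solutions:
 g(z) = C3*exp(-10^(2/3)*z/5) + (C1*sin(10^(2/3)*sqrt(3)*z/10) + C2*cos(10^(2/3)*sqrt(3)*z/10))*exp(10^(2/3)*z/10)


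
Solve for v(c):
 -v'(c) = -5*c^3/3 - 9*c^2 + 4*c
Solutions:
 v(c) = C1 + 5*c^4/12 + 3*c^3 - 2*c^2


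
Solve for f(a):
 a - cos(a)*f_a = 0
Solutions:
 f(a) = C1 + Integral(a/cos(a), a)


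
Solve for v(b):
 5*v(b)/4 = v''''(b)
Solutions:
 v(b) = C1*exp(-sqrt(2)*5^(1/4)*b/2) + C2*exp(sqrt(2)*5^(1/4)*b/2) + C3*sin(sqrt(2)*5^(1/4)*b/2) + C4*cos(sqrt(2)*5^(1/4)*b/2)


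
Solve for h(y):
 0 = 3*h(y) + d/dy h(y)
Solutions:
 h(y) = C1*exp(-3*y)


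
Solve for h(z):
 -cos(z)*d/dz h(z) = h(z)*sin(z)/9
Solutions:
 h(z) = C1*cos(z)^(1/9)


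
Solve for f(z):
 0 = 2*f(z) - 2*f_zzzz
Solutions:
 f(z) = C1*exp(-z) + C2*exp(z) + C3*sin(z) + C4*cos(z)


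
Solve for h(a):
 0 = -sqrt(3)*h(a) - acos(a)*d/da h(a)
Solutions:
 h(a) = C1*exp(-sqrt(3)*Integral(1/acos(a), a))


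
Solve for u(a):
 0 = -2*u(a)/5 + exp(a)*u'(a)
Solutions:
 u(a) = C1*exp(-2*exp(-a)/5)


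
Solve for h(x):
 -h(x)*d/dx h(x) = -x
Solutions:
 h(x) = -sqrt(C1 + x^2)
 h(x) = sqrt(C1 + x^2)


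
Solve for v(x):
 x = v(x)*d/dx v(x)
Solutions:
 v(x) = -sqrt(C1 + x^2)
 v(x) = sqrt(C1 + x^2)


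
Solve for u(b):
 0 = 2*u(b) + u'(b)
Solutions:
 u(b) = C1*exp(-2*b)


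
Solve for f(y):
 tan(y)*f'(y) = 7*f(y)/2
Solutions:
 f(y) = C1*sin(y)^(7/2)


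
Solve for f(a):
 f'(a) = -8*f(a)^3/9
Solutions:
 f(a) = -3*sqrt(2)*sqrt(-1/(C1 - 8*a))/2
 f(a) = 3*sqrt(2)*sqrt(-1/(C1 - 8*a))/2


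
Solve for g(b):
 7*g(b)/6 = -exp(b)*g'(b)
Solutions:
 g(b) = C1*exp(7*exp(-b)/6)


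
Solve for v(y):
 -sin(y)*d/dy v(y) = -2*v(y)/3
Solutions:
 v(y) = C1*(cos(y) - 1)^(1/3)/(cos(y) + 1)^(1/3)


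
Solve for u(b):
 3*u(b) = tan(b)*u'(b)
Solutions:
 u(b) = C1*sin(b)^3


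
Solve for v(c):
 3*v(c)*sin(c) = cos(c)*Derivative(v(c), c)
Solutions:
 v(c) = C1/cos(c)^3


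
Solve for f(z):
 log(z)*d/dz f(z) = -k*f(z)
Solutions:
 f(z) = C1*exp(-k*li(z))


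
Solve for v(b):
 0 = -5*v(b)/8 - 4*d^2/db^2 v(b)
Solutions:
 v(b) = C1*sin(sqrt(10)*b/8) + C2*cos(sqrt(10)*b/8)


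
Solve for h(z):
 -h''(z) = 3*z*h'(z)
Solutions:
 h(z) = C1 + C2*erf(sqrt(6)*z/2)


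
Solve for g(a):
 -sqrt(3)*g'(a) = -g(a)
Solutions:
 g(a) = C1*exp(sqrt(3)*a/3)


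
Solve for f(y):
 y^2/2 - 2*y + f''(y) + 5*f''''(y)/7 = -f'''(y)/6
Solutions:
 f(y) = C1 + C2*y - y^4/24 + 13*y^3/36 + 89*y^2/504 + (C3*sin(sqrt(4991)*y/60) + C4*cos(sqrt(4991)*y/60))*exp(-7*y/60)


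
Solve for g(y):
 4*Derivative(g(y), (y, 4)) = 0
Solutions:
 g(y) = C1 + C2*y + C3*y^2 + C4*y^3


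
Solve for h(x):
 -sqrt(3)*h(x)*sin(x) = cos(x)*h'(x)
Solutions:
 h(x) = C1*cos(x)^(sqrt(3))


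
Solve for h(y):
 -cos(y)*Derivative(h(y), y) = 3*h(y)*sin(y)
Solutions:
 h(y) = C1*cos(y)^3


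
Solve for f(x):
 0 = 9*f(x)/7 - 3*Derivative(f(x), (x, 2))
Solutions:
 f(x) = C1*exp(-sqrt(21)*x/7) + C2*exp(sqrt(21)*x/7)


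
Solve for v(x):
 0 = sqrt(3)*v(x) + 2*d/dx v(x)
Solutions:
 v(x) = C1*exp(-sqrt(3)*x/2)


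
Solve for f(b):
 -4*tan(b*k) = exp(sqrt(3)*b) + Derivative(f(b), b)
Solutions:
 f(b) = C1 - 4*Piecewise((-log(cos(b*k))/k, Ne(k, 0)), (0, True)) - sqrt(3)*exp(sqrt(3)*b)/3


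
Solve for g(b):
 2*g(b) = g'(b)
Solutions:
 g(b) = C1*exp(2*b)


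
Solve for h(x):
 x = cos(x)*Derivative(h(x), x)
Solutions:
 h(x) = C1 + Integral(x/cos(x), x)


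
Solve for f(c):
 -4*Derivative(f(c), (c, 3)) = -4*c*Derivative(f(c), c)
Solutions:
 f(c) = C1 + Integral(C2*airyai(c) + C3*airybi(c), c)


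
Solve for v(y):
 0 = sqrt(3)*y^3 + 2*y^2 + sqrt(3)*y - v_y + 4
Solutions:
 v(y) = C1 + sqrt(3)*y^4/4 + 2*y^3/3 + sqrt(3)*y^2/2 + 4*y


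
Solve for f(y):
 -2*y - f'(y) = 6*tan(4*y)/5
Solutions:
 f(y) = C1 - y^2 + 3*log(cos(4*y))/10


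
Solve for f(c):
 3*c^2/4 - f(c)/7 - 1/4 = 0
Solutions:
 f(c) = 21*c^2/4 - 7/4


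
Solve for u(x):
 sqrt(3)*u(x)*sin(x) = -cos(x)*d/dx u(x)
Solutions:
 u(x) = C1*cos(x)^(sqrt(3))


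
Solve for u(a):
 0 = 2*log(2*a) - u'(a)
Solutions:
 u(a) = C1 + 2*a*log(a) - 2*a + a*log(4)


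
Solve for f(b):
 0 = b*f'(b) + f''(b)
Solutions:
 f(b) = C1 + C2*erf(sqrt(2)*b/2)


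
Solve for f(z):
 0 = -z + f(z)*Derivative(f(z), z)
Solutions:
 f(z) = -sqrt(C1 + z^2)
 f(z) = sqrt(C1 + z^2)


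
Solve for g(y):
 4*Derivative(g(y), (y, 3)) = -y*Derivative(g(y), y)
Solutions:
 g(y) = C1 + Integral(C2*airyai(-2^(1/3)*y/2) + C3*airybi(-2^(1/3)*y/2), y)


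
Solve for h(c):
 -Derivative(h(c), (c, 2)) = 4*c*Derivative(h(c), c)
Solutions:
 h(c) = C1 + C2*erf(sqrt(2)*c)


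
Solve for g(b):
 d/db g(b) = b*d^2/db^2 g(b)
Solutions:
 g(b) = C1 + C2*b^2


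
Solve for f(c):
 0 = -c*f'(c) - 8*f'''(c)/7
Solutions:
 f(c) = C1 + Integral(C2*airyai(-7^(1/3)*c/2) + C3*airybi(-7^(1/3)*c/2), c)


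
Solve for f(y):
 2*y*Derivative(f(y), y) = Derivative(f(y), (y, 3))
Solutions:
 f(y) = C1 + Integral(C2*airyai(2^(1/3)*y) + C3*airybi(2^(1/3)*y), y)


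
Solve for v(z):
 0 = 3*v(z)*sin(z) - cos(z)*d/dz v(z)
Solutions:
 v(z) = C1/cos(z)^3


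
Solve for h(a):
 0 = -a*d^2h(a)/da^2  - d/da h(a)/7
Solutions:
 h(a) = C1 + C2*a^(6/7)


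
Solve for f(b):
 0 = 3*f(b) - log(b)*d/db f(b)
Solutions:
 f(b) = C1*exp(3*li(b))


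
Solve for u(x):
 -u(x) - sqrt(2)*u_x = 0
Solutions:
 u(x) = C1*exp(-sqrt(2)*x/2)


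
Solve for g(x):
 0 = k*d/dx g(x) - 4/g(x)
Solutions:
 g(x) = -sqrt(C1 + 8*x/k)
 g(x) = sqrt(C1 + 8*x/k)


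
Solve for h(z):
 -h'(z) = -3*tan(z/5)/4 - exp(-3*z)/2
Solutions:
 h(z) = C1 + 15*log(tan(z/5)^2 + 1)/8 - exp(-3*z)/6


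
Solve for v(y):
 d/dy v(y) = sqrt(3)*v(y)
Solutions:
 v(y) = C1*exp(sqrt(3)*y)


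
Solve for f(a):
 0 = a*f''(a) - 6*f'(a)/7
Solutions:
 f(a) = C1 + C2*a^(13/7)


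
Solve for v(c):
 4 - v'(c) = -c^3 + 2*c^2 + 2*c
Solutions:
 v(c) = C1 + c^4/4 - 2*c^3/3 - c^2 + 4*c


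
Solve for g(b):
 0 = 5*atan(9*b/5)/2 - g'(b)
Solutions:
 g(b) = C1 + 5*b*atan(9*b/5)/2 - 25*log(81*b^2 + 25)/36


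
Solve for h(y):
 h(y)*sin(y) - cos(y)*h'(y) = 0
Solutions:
 h(y) = C1/cos(y)


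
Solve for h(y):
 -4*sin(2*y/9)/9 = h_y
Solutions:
 h(y) = C1 + 2*cos(2*y/9)


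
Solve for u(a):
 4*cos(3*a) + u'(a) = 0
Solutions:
 u(a) = C1 - 4*sin(3*a)/3
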